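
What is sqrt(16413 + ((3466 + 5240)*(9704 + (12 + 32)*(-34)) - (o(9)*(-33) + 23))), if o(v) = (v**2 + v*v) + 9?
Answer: sqrt(71480881) ≈ 8454.6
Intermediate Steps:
o(v) = 9 + 2*v**2 (o(v) = (v**2 + v**2) + 9 = 2*v**2 + 9 = 9 + 2*v**2)
sqrt(16413 + ((3466 + 5240)*(9704 + (12 + 32)*(-34)) - (o(9)*(-33) + 23))) = sqrt(16413 + ((3466 + 5240)*(9704 + (12 + 32)*(-34)) - ((9 + 2*9**2)*(-33) + 23))) = sqrt(16413 + (8706*(9704 + 44*(-34)) - ((9 + 2*81)*(-33) + 23))) = sqrt(16413 + (8706*(9704 - 1496) - ((9 + 162)*(-33) + 23))) = sqrt(16413 + (8706*8208 - (171*(-33) + 23))) = sqrt(16413 + (71458848 - (-5643 + 23))) = sqrt(16413 + (71458848 - 1*(-5620))) = sqrt(16413 + (71458848 + 5620)) = sqrt(16413 + 71464468) = sqrt(71480881)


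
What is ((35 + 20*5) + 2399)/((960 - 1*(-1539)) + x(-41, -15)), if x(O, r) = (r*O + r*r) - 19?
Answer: 1267/1660 ≈ 0.76325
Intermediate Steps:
x(O, r) = -19 + r² + O*r (x(O, r) = (O*r + r²) - 19 = (r² + O*r) - 19 = -19 + r² + O*r)
((35 + 20*5) + 2399)/((960 - 1*(-1539)) + x(-41, -15)) = ((35 + 20*5) + 2399)/((960 - 1*(-1539)) + (-19 + (-15)² - 41*(-15))) = ((35 + 100) + 2399)/((960 + 1539) + (-19 + 225 + 615)) = (135 + 2399)/(2499 + 821) = 2534/3320 = 2534*(1/3320) = 1267/1660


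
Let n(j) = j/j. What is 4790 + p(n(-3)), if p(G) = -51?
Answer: 4739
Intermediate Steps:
n(j) = 1
4790 + p(n(-3)) = 4790 - 51 = 4739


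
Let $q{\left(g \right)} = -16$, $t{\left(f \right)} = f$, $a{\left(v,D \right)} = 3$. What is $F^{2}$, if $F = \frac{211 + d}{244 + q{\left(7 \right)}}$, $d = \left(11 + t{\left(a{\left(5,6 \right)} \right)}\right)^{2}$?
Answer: $\frac{165649}{51984} \approx 3.1865$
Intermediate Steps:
$d = 196$ ($d = \left(11 + 3\right)^{2} = 14^{2} = 196$)
$F = \frac{407}{228}$ ($F = \frac{211 + 196}{244 - 16} = \frac{407}{228} \approx 1.7851$)
$F^{2} = \left(\frac{407}{228}\right)^{2} = \frac{165649}{51984}$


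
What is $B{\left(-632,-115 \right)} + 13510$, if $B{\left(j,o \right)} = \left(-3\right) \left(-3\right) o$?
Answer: $12475$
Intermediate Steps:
$B{\left(j,o \right)} = 9 o$
$B{\left(-632,-115 \right)} + 13510 = 9 \left(-115\right) + 13510 = -1035 + 13510 = 12475$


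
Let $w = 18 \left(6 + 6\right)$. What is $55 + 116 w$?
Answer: $25111$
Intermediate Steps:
$w = 216$ ($w = 18 \cdot 12 = 216$)
$55 + 116 w = 55 + 116 \cdot 216 = 55 + 25056 = 25111$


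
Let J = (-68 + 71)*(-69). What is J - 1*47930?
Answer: -48137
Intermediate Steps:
J = -207 (J = 3*(-69) = -207)
J - 1*47930 = -207 - 1*47930 = -207 - 47930 = -48137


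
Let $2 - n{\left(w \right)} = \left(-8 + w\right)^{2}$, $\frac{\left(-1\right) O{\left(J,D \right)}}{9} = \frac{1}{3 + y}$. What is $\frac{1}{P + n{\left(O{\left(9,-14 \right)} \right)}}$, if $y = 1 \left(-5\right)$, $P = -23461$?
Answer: $- \frac{4}{93885} \approx -4.2605 \cdot 10^{-5}$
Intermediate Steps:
$y = -5$
$O{\left(J,D \right)} = \frac{9}{2}$ ($O{\left(J,D \right)} = - \frac{9}{3 - 5} = - \frac{9}{-2} = \left(-9\right) \left(- \frac{1}{2}\right) = \frac{9}{2}$)
$n{\left(w \right)} = 2 - \left(-8 + w\right)^{2}$
$\frac{1}{P + n{\left(O{\left(9,-14 \right)} \right)}} = \frac{1}{-23461 + \left(2 - \left(-8 + \frac{9}{2}\right)^{2}\right)} = \frac{1}{-23461 + \left(2 - \left(- \frac{7}{2}\right)^{2}\right)} = \frac{1}{-23461 + \left(2 - \frac{49}{4}\right)} = \frac{1}{-23461 - \frac{41}{4}} = \frac{1}{- \frac{93885}{4}} = - \frac{4}{93885}$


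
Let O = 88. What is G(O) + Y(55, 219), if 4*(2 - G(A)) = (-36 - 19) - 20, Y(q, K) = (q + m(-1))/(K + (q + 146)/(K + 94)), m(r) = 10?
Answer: 723433/34374 ≈ 21.046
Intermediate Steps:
Y(q, K) = (10 + q)/(K + (146 + q)/(94 + K)) (Y(q, K) = (q + 10)/(K + (q + 146)/(K + 94)) = (10 + q)/(K + (146 + q)/(94 + K)))
G(A) = 83/4 (G(A) = 2 - ((-36 - 19) - 20)/4 = 2 - (-55 - 20)/4 = 2 - ¼*(-75) = 2 + 75/4 = 83/4)
G(O) + Y(55, 219) = 83/4 + (940 + 10*219 + 94*55 + 219*55)/(146 + 55 + 219² + 94*219) = 83/4 + (940 + 2190 + 5170 + 12045)/(146 + 55 + 47961 + 20586) = 83/4 + 20345/68748 = 723433/34374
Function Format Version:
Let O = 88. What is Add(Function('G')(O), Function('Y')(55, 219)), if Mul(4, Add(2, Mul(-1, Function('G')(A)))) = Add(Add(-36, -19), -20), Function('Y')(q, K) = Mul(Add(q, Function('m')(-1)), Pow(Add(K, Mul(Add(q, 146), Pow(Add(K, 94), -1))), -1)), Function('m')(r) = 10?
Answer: Rational(723433, 34374) ≈ 21.046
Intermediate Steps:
Function('Y')(q, K) = Mul(Pow(Add(K, Mul(Pow(Add(94, K), -1), Add(146, q))), -1), Add(10, q)) (Function('Y')(q, K) = Mul(Add(q, 10), Pow(Add(K, Mul(Add(q, 146), Pow(Add(K, 94), -1))), -1)) = Mul(Add(10, q), Pow(Add(K, Mul(Add(146, q), Pow(Add(94, K), -1))), -1)) = Mul(Add(10, q), Pow(Add(K, Mul(Pow(Add(94, K), -1), Add(146, q))), -1)) = Mul(Pow(Add(K, Mul(Pow(Add(94, K), -1), Add(146, q))), -1), Add(10, q)))
Function('G')(A) = Rational(83, 4) (Function('G')(A) = Add(2, Mul(Rational(-1, 4), Add(Add(-36, -19), -20))) = Add(2, Mul(Rational(-1, 4), Add(-55, -20))) = Add(2, Mul(Rational(-1, 4), -75)) = Add(2, Rational(75, 4)) = Rational(83, 4))
Add(Function('G')(O), Function('Y')(55, 219)) = Add(Rational(83, 4), Mul(Pow(Add(146, 55, Pow(219, 2), Mul(94, 219)), -1), Add(940, Mul(10, 219), Mul(94, 55), Mul(219, 55)))) = Add(Rational(83, 4), Mul(Pow(Add(146, 55, 47961, 20586), -1), Add(940, 2190, 5170, 12045))) = Add(Rational(83, 4), Mul(Pow(68748, -1), 20345)) = Add(Rational(83, 4), Mul(Rational(1, 68748), 20345)) = Add(Rational(83, 4), Rational(20345, 68748)) = Rational(723433, 34374)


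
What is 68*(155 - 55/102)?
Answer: 31510/3 ≈ 10503.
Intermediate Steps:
68*(155 - 55/102) = 68*(15755/102) = 31510/3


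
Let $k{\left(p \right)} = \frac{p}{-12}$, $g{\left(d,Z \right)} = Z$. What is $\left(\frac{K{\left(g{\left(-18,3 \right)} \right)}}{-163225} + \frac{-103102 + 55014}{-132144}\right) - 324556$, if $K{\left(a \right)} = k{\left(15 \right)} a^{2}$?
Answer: $- \frac{350020342629799}{1078460220} \approx -3.2456 \cdot 10^{5}$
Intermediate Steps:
$k{\left(p \right)} = - \frac{p}{12}$ ($k{\left(p \right)} = p \left(- \frac{1}{12}\right) = - \frac{p}{12}$)
$K{\left(a \right)} = - \frac{5 a^{2}}{4}$ ($K{\left(a \right)} = \left(- \frac{1}{12}\right) 15 a^{2} = - \frac{5 a^{2}}{4}$)
$\left(\frac{K{\left(g{\left(-18,3 \right)} \right)}}{-163225} + \frac{-103102 + 55014}{-132144}\right) - 324556 = \left(\frac{\left(- \frac{5}{4}\right) 3^{2}}{-163225} + \frac{-103102 + 55014}{-132144}\right) - 324556 = \left(\left(- \frac{5}{4}\right) 9 \left(- \frac{1}{163225}\right) - - \frac{6011}{16518}\right) - 324556 = \left(\left(- \frac{45}{4}\right) \left(- \frac{1}{163225}\right) + \frac{6011}{16518}\right) - 324556 = \left(\frac{9}{130580} + \frac{6011}{16518}\right) - 324556 = \frac{392532521}{1078460220} - 324556 = - \frac{350020342629799}{1078460220}$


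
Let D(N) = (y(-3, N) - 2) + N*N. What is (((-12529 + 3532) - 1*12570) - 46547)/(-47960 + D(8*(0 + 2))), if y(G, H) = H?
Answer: 34057/23845 ≈ 1.4283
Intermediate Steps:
D(N) = -2 + N + N**2 (D(N) = (N - 2) + N*N = (-2 + N) + N**2 = -2 + N + N**2)
(((-12529 + 3532) - 1*12570) - 46547)/(-47960 + D(8*(0 + 2))) = (((-12529 + 3532) - 1*12570) - 46547)/(-47960 + (-2 + 8*(0 + 2) + (8*(0 + 2))**2)) = ((-8997 - 12570) - 46547)/(-47960 + (-2 + 8*2 + (8*2)**2)) = (-21567 - 46547)/(-47960 + (-2 + 16 + 16**2)) = -68114/(-47960 + (-2 + 16 + 256)) = -68114/(-47960 + 270) = -68114/(-47690) = -68114*(-1/47690) = 34057/23845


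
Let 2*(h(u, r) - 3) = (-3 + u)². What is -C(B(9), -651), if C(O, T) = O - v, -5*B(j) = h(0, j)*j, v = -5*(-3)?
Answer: 57/2 ≈ 28.500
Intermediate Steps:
v = 15
h(u, r) = 3 + (-3 + u)²/2
B(j) = -3*j/2 (B(j) = -(3 + (-3 + 0)²/2)*j/5 = -(3 + (½)*(-3)²)*j/5 = -(3 + (½)*9)*j/5 = -(3 + 9/2)*j/5 = -3*j/2)
C(O, T) = -15 + O (C(O, T) = O - 1*15 = O - 15 = -15 + O)
-C(B(9), -651) = -(-15 - 3/2*9) = -(-15 - 27/2) = -1*(-57/2) = 57/2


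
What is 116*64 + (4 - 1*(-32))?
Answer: 7460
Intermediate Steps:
116*64 + (4 - 1*(-32)) = 7424 + (4 + 32) = 7424 + 36 = 7460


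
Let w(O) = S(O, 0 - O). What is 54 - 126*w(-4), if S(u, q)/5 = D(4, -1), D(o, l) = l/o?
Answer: 423/2 ≈ 211.50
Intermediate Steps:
S(u, q) = -5/4 (S(u, q) = 5*(-1/4) = 5*(-1*¼) = 5*(-¼) = -5/4)
w(O) = -5/4
54 - 126*w(-4) = 54 - 126*(-5/4) = 54 + 315/2 = 423/2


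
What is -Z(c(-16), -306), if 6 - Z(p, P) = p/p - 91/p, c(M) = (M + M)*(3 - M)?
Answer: -2949/608 ≈ -4.8503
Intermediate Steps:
c(M) = 2*M*(3 - M) (c(M) = (2*M)*(3 - M) = 2*M*(3 - M))
Z(p, P) = 5 + 91/p (Z(p, P) = 6 - (p/p - 91/p) = 6 - (1 - 91/p) = 6 + (-1 + 91/p) = 5 + 91/p)
-Z(c(-16), -306) = -(5 + 91/((2*(-16)*(3 - 1*(-16))))) = -(5 + 91/((2*(-16)*(3 + 16)))) = -(5 + 91/((2*(-16)*19))) = -(5 + 91/(-608)) = -(5 + 91*(-1/608)) = -(5 - 91/608) = -1*2949/608 = -2949/608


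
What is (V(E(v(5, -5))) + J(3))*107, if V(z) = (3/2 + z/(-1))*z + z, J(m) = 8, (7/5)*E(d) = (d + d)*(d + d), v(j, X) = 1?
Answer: 36594/49 ≈ 746.82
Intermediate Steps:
E(d) = 20*d²/7 (E(d) = 5*((d + d)*(d + d))/7 = 5*((2*d)*(2*d))/7 = 5*(4*d²)/7 = 20*d²/7)
V(z) = z + z*(3/2 - z) (V(z) = (3*(½) + z*(-1))*z + z = (3/2 - z)*z + z = z*(3/2 - z) + z = z + z*(3/2 - z))
(V(E(v(5, -5))) + J(3))*107 = (((20/7)*1²)*(5 - 40*1²/7)/2 + 8)*107 = (((20/7)*1)*(5 - 40/7)/2 + 8)*107 = ((½)*(20/7)*(5 - 2*20/7) + 8)*107 = ((½)*(20/7)*(5 - 40/7) + 8)*107 = ((½)*(20/7)*(-5/7) + 8)*107 = (-50/49 + 8)*107 = (342/49)*107 = 36594/49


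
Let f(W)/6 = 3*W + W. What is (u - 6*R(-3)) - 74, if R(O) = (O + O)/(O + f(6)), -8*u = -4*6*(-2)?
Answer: -3748/47 ≈ -79.745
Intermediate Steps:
f(W) = 24*W (f(W) = 6*(3*W + W) = 6*(4*W) = 24*W)
u = -6 (u = -(-4*6)*(-2)/8 = -(-3)*(-2) = -1/8*48 = -6)
R(O) = 2*O/(144 + O) (R(O) = (O + O)/(O + 24*6) = (2*O)/(O + 144) = (2*O)/(144 + O) = 2*O/(144 + O))
(u - 6*R(-3)) - 74 = (-6 - 12*(-3)/(144 - 3)) - 74 = (-6 - 12*(-3)/141) - 74 = (-6 - 6*(-2/47)) - 74 = (-6 + 12/47) - 74 = -270/47 - 74 = -3748/47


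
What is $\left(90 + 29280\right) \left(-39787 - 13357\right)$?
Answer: $-1560839280$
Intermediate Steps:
$\left(90 + 29280\right) \left(-39787 - 13357\right) = 29370 \left(-39787 - 13357\right) = 29370 \left(-53144\right) = -1560839280$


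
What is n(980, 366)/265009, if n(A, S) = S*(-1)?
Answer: -366/265009 ≈ -0.0013811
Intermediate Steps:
n(A, S) = -S
n(980, 366)/265009 = -1*366/265009 = -366*1/265009 = -366/265009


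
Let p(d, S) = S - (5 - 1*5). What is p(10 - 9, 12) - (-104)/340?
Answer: 1046/85 ≈ 12.306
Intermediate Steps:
p(d, S) = S (p(d, S) = S - (5 - 5) = S - 1*0 = S + 0 = S)
p(10 - 9, 12) - (-104)/340 = 12 - (-104)/340 = 12 - 1*(-26/85) = 12 + 26/85 = 1046/85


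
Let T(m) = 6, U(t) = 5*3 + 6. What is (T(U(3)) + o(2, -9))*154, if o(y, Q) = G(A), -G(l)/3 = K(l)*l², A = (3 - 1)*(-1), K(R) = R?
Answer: 4620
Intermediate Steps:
U(t) = 21 (U(t) = 15 + 6 = 21)
A = -2 (A = 2*(-1) = -2)
G(l) = -3*l³ (G(l) = -3*l*l² = -3*l³)
o(y, Q) = 24 (o(y, Q) = -3*(-2)³ = -3*(-8) = 24)
(T(U(3)) + o(2, -9))*154 = (6 + 24)*154 = 30*154 = 4620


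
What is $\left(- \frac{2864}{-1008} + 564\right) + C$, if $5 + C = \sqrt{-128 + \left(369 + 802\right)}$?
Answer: $\frac{35396}{63} + \sqrt{1043} \approx 594.14$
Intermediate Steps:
$C = -5 + \sqrt{1043}$ ($C = -5 + \sqrt{-128 + \left(369 + 802\right)} = -5 + \sqrt{-128 + 1171} = -5 + \sqrt{1043} \approx 27.296$)
$\left(- \frac{2864}{-1008} + 564\right) + C = \left(- \frac{2864}{-1008} + 564\right) - \left(5 - \sqrt{1043}\right) = \left(\left(-2864\right) \left(- \frac{1}{1008}\right) + 564\right) - \left(5 - \sqrt{1043}\right) = \left(\frac{179}{63} + 564\right) - \left(5 - \sqrt{1043}\right) = \frac{35711}{63} - \left(5 - \sqrt{1043}\right) = \frac{35396}{63} + \sqrt{1043}$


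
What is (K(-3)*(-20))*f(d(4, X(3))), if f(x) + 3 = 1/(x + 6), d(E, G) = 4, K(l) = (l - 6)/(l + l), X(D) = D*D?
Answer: 87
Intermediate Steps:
X(D) = D**2
K(l) = (-6 + l)/(2*l) (K(l) = (-6 + l)/((2*l)) = (-6 + l)*(1/(2*l)) = (-6 + l)/(2*l))
f(x) = -3 + 1/(6 + x) (f(x) = -3 + 1/(x + 6) = -3 + 1/(6 + x))
(K(-3)*(-20))*f(d(4, X(3))) = (((1/2)*(-6 - 3)/(-3))*(-20))*((-17 - 3*4)/(6 + 4)) = (((1/2)*(-1/3)*(-9))*(-20))*((-17 - 12)/10) = ((3/2)*(-20))*((1/10)*(-29)) = -30*(-29/10) = 87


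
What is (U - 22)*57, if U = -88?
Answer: -6270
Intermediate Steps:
(U - 22)*57 = (-88 - 22)*57 = -110*57 = -6270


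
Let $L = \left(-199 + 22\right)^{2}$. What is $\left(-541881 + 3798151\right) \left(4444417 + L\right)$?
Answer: $14574237427420$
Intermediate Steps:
$L = 31329$ ($L = \left(-177\right)^{2} = 31329$)
$\left(-541881 + 3798151\right) \left(4444417 + L\right) = \left(-541881 + 3798151\right) \left(4444417 + 31329\right) = 3256270 \cdot 4475746 = 14574237427420$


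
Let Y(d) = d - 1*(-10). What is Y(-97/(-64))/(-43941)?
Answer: -737/2812224 ≈ -0.00026207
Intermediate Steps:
Y(d) = 10 + d (Y(d) = d + 10 = 10 + d)
Y(-97/(-64))/(-43941) = (10 - 97/(-64))/(-43941) = (10 - 97*(-1/64))*(-1/43941) = (10 + 97/64)*(-1/43941) = (737/64)*(-1/43941) = -737/2812224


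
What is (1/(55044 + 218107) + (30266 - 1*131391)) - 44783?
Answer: -39854916107/273151 ≈ -1.4591e+5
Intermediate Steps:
(1/(55044 + 218107) + (30266 - 1*131391)) - 44783 = (1/273151 + (30266 - 131391)) - 44783 = (1/273151 - 101125) - 44783 = -27622394874/273151 - 44783 = -39854916107/273151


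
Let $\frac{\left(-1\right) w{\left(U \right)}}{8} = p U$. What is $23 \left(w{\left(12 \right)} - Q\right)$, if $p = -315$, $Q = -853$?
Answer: $715139$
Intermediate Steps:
$w{\left(U \right)} = 2520 U$ ($w{\left(U \right)} = - 8 \left(- 315 U\right) = 2520 U$)
$23 \left(w{\left(12 \right)} - Q\right) = 23 \left(2520 \cdot 12 - -853\right) = 23 \left(30240 + 853\right) = 23 \cdot 31093 = 715139$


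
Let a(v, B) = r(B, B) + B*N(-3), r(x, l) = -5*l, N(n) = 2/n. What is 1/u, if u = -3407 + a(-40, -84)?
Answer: -1/2931 ≈ -0.00034118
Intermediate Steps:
a(v, B) = -17*B/3 (a(v, B) = -5*B + B*(2/(-3)) = -5*B + B*(2*(-1/3)) = -5*B + B*(-2/3) = -5*B - 2*B/3 = -17*B/3)
u = -2931 (u = -3407 - 17/3*(-84) = -3407 + 476 = -2931)
1/u = 1/(-2931) = -1/2931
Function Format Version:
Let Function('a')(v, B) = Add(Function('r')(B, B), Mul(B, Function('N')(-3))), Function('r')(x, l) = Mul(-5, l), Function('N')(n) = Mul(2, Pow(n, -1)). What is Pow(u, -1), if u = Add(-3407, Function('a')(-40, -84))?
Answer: Rational(-1, 2931) ≈ -0.00034118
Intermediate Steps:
Function('a')(v, B) = Mul(Rational(-17, 3), B) (Function('a')(v, B) = Add(Mul(-5, B), Mul(B, Mul(2, Pow(-3, -1)))) = Add(Mul(-5, B), Mul(B, Mul(2, Rational(-1, 3)))) = Add(Mul(-5, B), Mul(B, Rational(-2, 3))) = Add(Mul(-5, B), Mul(Rational(-2, 3), B)) = Mul(Rational(-17, 3), B))
u = -2931 (u = Add(-3407, Mul(Rational(-17, 3), -84)) = Add(-3407, 476) = -2931)
Pow(u, -1) = Pow(-2931, -1) = Rational(-1, 2931)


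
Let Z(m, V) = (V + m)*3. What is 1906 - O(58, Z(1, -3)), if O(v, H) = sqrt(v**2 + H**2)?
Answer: 1906 - 10*sqrt(34) ≈ 1847.7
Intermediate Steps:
Z(m, V) = 3*V + 3*m
O(v, H) = sqrt(H**2 + v**2)
1906 - O(58, Z(1, -3)) = 1906 - sqrt((3*(-3) + 3*1)**2 + 58**2) = 1906 - sqrt((-9 + 3)**2 + 3364) = 1906 - sqrt((-6)**2 + 3364) = 1906 - sqrt(36 + 3364) = 1906 - sqrt(3400) = 1906 - 10*sqrt(34)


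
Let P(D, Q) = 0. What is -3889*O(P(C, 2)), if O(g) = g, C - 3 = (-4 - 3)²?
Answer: 0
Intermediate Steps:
C = 52 (C = 3 + (-4 - 3)² = 3 + (-7)² = 3 + 49 = 52)
-3889*O(P(C, 2)) = -3889*0 = 0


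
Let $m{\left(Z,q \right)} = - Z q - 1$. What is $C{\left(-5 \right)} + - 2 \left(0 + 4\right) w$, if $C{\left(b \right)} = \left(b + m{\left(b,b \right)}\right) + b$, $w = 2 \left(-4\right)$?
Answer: $28$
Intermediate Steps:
$m{\left(Z,q \right)} = -1 - Z q$ ($m{\left(Z,q \right)} = - Z q - 1 = -1 - Z q$)
$w = -8$
$C{\left(b \right)} = -1 - b^{2} + 2 b$ ($C{\left(b \right)} = \left(b - \left(1 + b b\right)\right) + b = \left(b - \left(1 + b^{2}\right)\right) + b = \left(-1 + b - b^{2}\right) + b = -1 - b^{2} + 2 b$)
$C{\left(-5 \right)} + - 2 \left(0 + 4\right) w = \left(-1 - \left(-5\right)^{2} + 2 \left(-5\right)\right) + - 2 \left(0 + 4\right) \left(-8\right) = \left(-1 - 25 - 10\right) + \left(-2\right) 4 \left(-8\right) = \left(-1 - 25 - 10\right) - -64 = -36 + 64 = 28$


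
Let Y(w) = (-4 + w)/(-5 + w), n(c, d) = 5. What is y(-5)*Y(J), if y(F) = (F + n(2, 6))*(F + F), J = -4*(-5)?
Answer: 0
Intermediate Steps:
J = 20
Y(w) = (-4 + w)/(-5 + w)
y(F) = 2*F*(5 + F) (y(F) = (F + 5)*(F + F) = (5 + F)*(2*F) = 2*F*(5 + F))
y(-5)*Y(J) = (2*(-5)*(5 - 5))*((-4 + 20)/(-5 + 20)) = (2*(-5)*0)*(16/15) = 0*((1/15)*16) = 0*(16/15) = 0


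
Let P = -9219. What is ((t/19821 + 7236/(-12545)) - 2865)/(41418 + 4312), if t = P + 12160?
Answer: -356250757418/5685483884925 ≈ -0.062660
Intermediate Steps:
t = 2941 (t = -9219 + 12160 = 2941)
((t/19821 + 7236/(-12545)) - 2865)/(41418 + 4312) = ((2941/19821 + 7236/(-12545)) - 2865)/(41418 + 4312) = ((2941*(1/19821) + 7236*(-1/12545)) - 2865)/45730 = ((2941/19821 - 7236/12545) - 2865)*(1/45730) = (-106529911/248654445 - 2865)*(1/45730) = -712501514836/248654445*1/45730 = -356250757418/5685483884925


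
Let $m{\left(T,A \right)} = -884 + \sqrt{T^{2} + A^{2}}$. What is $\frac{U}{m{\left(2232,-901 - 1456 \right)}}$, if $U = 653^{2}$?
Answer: $\frac{376945556}{9755817} + \frac{426409 \sqrt{10537273}}{9755817} \approx 180.52$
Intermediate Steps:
$U = 426409$
$m{\left(T,A \right)} = -884 + \sqrt{A^{2} + T^{2}}$
$\frac{U}{m{\left(2232,-901 - 1456 \right)}} = \frac{426409}{-884 + \sqrt{\left(-901 - 1456\right)^{2} + 2232^{2}}} = \frac{426409}{-884 + \sqrt{\left(-901 - 1456\right)^{2} + 4981824}} = \frac{426409}{-884 + \sqrt{\left(-2357\right)^{2} + 4981824}} = \frac{426409}{-884 + \sqrt{5555449 + 4981824}} = \frac{426409}{-884 + \sqrt{10537273}}$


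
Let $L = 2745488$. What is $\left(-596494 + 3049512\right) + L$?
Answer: $5198506$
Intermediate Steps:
$\left(-596494 + 3049512\right) + L = \left(-596494 + 3049512\right) + 2745488 = 2453018 + 2745488 = 5198506$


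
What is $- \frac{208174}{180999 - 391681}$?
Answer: $\frac{104087}{105341} \approx 0.9881$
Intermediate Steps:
$- \frac{208174}{180999 - 391681} = - \frac{208174}{-210682} = \left(-208174\right) \left(- \frac{1}{210682}\right) = \frac{104087}{105341}$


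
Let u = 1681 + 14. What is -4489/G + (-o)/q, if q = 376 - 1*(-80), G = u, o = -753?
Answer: -256883/257640 ≈ -0.99706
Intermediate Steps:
u = 1695
G = 1695
q = 456 (q = 376 + 80 = 456)
-4489/G + (-o)/q = -4489/1695 - 1*(-753)/456 = -4489*1/1695 + 753*(1/456) = -4489/1695 + 251/152 = -256883/257640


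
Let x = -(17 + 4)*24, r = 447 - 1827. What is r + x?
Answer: -1884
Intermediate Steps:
r = -1380
x = -504 (x = -21*24 = -1*504 = -504)
r + x = -1380 - 504 = -1884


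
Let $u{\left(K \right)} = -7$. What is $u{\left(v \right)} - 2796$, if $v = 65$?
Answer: $-2803$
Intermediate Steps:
$u{\left(v \right)} - 2796 = -7 - 2796 = -2803$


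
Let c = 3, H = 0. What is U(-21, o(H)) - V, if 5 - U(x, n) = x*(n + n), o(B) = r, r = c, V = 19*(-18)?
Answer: 473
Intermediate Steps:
V = -342
r = 3
o(B) = 3
U(x, n) = 5 - 2*n*x (U(x, n) = 5 - x*(n + n) = 5 - x*2*n = 5 - 2*n*x)
U(-21, o(H)) - V = (5 - 2*3*(-21)) - 1*(-342) = (5 + 126) + 342 = 131 + 342 = 473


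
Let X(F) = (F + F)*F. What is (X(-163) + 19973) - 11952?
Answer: 61159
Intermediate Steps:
X(F) = 2*F² (X(F) = (2*F)*F = 2*F²)
(X(-163) + 19973) - 11952 = (2*(-163)² + 19973) - 11952 = (2*26569 + 19973) - 11952 = (53138 + 19973) - 11952 = 73111 - 11952 = 61159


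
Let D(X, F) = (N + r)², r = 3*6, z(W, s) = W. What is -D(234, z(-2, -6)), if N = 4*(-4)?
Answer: -4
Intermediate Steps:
N = -16
r = 18
D(X, F) = 4 (D(X, F) = (-16 + 18)² = 2² = 4)
-D(234, z(-2, -6)) = -1*4 = -4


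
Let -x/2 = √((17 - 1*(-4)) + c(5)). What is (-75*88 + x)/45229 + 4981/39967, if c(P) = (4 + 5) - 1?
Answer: -2264503/106333379 - 2*√29/45229 ≈ -0.021534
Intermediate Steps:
c(P) = 8 (c(P) = 9 - 1 = 8)
x = -2*√29 (x = -2*√((17 - 1*(-4)) + 8) = -2*√((17 + 4) + 8) = -2*√(21 + 8) = -2*√29 ≈ -10.770)
(-75*88 + x)/45229 + 4981/39967 = (-75*88 - 2*√29)/45229 + 4981/39967 = (-6600 - 2*√29)*(1/45229) + 4981*(1/39967) = (-6600/45229 - 2*√29/45229) + 293/2351 = -2264503/106333379 - 2*√29/45229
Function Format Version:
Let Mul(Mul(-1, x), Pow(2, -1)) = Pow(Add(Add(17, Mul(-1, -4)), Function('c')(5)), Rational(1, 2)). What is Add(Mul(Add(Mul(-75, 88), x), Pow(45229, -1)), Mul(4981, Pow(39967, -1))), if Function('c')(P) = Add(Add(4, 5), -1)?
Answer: Add(Rational(-2264503, 106333379), Mul(Rational(-2, 45229), Pow(29, Rational(1, 2)))) ≈ -0.021534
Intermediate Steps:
Function('c')(P) = 8 (Function('c')(P) = Add(9, -1) = 8)
x = Mul(-2, Pow(29, Rational(1, 2))) (x = Mul(-2, Pow(Add(Add(17, Mul(-1, -4)), 8), Rational(1, 2))) = Mul(-2, Pow(Add(Add(17, 4), 8), Rational(1, 2))) = Mul(-2, Pow(Add(21, 8), Rational(1, 2))) = Mul(-2, Pow(29, Rational(1, 2))) ≈ -10.770)
Add(Mul(Add(Mul(-75, 88), x), Pow(45229, -1)), Mul(4981, Pow(39967, -1))) = Add(Mul(Add(Mul(-75, 88), Mul(-2, Pow(29, Rational(1, 2)))), Pow(45229, -1)), Mul(4981, Pow(39967, -1))) = Add(Mul(Add(-6600, Mul(-2, Pow(29, Rational(1, 2)))), Rational(1, 45229)), Mul(4981, Rational(1, 39967))) = Add(Add(Rational(-6600, 45229), Mul(Rational(-2, 45229), Pow(29, Rational(1, 2)))), Rational(293, 2351)) = Add(Rational(-2264503, 106333379), Mul(Rational(-2, 45229), Pow(29, Rational(1, 2))))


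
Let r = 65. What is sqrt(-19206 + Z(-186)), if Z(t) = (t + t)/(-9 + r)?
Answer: I*sqrt(3765678)/14 ≈ 138.61*I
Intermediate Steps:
Z(t) = t/28 (Z(t) = (t + t)/(-9 + 65) = (2*t)/56 = (2*t)*(1/56) = t/28)
sqrt(-19206 + Z(-186)) = sqrt(-19206 + (1/28)*(-186)) = sqrt(-19206 - 93/14) = sqrt(-268977/14) = I*sqrt(3765678)/14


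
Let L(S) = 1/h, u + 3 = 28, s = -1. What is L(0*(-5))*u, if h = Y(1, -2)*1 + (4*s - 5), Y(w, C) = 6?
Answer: -25/3 ≈ -8.3333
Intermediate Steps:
u = 25 (u = -3 + 28 = 25)
h = -3 (h = 6*1 + (4*(-1) - 5) = 6 + (-4 - 5) = 6 - 9 = -3)
L(S) = -1/3 (L(S) = 1/(-3) = -1/3)
L(0*(-5))*u = -1/3*25 = -25/3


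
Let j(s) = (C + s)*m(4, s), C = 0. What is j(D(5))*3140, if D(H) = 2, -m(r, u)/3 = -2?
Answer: 37680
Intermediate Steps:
m(r, u) = 6 (m(r, u) = -3*(-2) = 6)
j(s) = 6*s (j(s) = (0 + s)*6 = s*6 = 6*s)
j(D(5))*3140 = (6*2)*3140 = 12*3140 = 37680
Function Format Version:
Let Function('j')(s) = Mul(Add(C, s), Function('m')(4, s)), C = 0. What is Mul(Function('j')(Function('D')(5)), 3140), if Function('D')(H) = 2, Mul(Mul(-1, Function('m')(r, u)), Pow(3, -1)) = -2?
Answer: 37680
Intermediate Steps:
Function('m')(r, u) = 6 (Function('m')(r, u) = Mul(-3, -2) = 6)
Function('j')(s) = Mul(6, s) (Function('j')(s) = Mul(Add(0, s), 6) = Mul(s, 6) = Mul(6, s))
Mul(Function('j')(Function('D')(5)), 3140) = Mul(Mul(6, 2), 3140) = Mul(12, 3140) = 37680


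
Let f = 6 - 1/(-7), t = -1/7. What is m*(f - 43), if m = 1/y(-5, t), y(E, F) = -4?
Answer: 129/14 ≈ 9.2143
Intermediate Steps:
t = -⅐ (t = -1*⅐ = -⅐ ≈ -0.14286)
m = -¼ (m = 1/(-4) = -¼ ≈ -0.25000)
f = 43/7 (f = 6 - 1*(-⅐) = 6 + ⅐ = 43/7 ≈ 6.1429)
m*(f - 43) = -(43/7 - 43)/4 = -¼*(-258/7) = 129/14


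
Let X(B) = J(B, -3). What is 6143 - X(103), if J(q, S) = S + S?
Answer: 6149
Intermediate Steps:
J(q, S) = 2*S
X(B) = -6 (X(B) = 2*(-3) = -6)
6143 - X(103) = 6143 - 1*(-6) = 6143 + 6 = 6149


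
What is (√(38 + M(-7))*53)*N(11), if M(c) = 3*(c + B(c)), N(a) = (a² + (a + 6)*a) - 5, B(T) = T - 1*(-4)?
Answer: 32118*√2 ≈ 45422.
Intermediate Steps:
B(T) = 4 + T (B(T) = T + 4 = 4 + T)
N(a) = -5 + a² + a*(6 + a) (N(a) = (a² + (6 + a)*a) - 5 = (a² + a*(6 + a)) - 5 = -5 + a² + a*(6 + a))
M(c) = 12 + 6*c (M(c) = 3*(c + (4 + c)) = 3*(4 + 2*c) = 12 + 6*c)
(√(38 + M(-7))*53)*N(11) = (√(38 + (12 + 6*(-7)))*53)*(-5 + 2*11² + 6*11) = (√(38 + (12 - 42))*53)*(-5 + 2*121 + 66) = (√(38 - 30)*53)*(-5 + 242 + 66) = (√8*53)*303 = ((2*√2)*53)*303 = (106*√2)*303 = 32118*√2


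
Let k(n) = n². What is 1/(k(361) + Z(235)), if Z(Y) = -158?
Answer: 1/130163 ≈ 7.6827e-6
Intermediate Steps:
1/(k(361) + Z(235)) = 1/(361² - 158) = 1/(130321 - 158) = 1/130163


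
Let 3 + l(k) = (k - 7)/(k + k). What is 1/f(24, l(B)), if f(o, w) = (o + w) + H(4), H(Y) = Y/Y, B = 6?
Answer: 12/263 ≈ 0.045627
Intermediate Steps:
H(Y) = 1
l(k) = -3 + (-7 + k)/(2*k) (l(k) = -3 + (k - 7)/(k + k) = -3 + (-7 + k)/((2*k)) = -3 + (-7 + k)*(1/(2*k)) = -3 + (-7 + k)/(2*k))
f(o, w) = 1 + o + w (f(o, w) = (o + w) + 1 = 1 + o + w)
1/f(24, l(B)) = 1/(1 + 24 + (½)*(-7 - 5*6)/6) = 1/(1 + 24 + (½)*(⅙)*(-7 - 30)) = 1/(1 + 24 + (½)*(⅙)*(-37)) = 1/(1 + 24 - 37/12) = 1/(263/12) = 12/263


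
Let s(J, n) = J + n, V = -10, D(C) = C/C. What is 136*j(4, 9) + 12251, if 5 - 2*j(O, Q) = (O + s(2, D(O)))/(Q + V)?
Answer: 13067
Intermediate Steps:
D(C) = 1
j(O, Q) = 5/2 - (3 + O)/(2*(-10 + Q)) (j(O, Q) = 5/2 - (O + (2 + 1))/(2*(Q - 10)) = 5/2 - (O + 3)/(2*(-10 + Q)) = 5/2 - (3 + O)/(2*(-10 + Q)))
136*j(4, 9) + 12251 = 136*((-53 - 1*4 + 5*9)/(2*(-10 + 9))) + 12251 = 136*((½)*(-53 - 4 + 45)/(-1)) + 12251 = 136*((½)*(-1)*(-12)) + 12251 = 136*6 + 12251 = 816 + 12251 = 13067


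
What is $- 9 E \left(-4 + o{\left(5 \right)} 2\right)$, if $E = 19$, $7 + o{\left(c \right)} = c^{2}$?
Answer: $-5472$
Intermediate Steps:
$o{\left(c \right)} = -7 + c^{2}$
$- 9 E \left(-4 + o{\left(5 \right)} 2\right) = \left(-9\right) 19 \left(-4 + \left(-7 + 5^{2}\right) 2\right) = - 171 \left(-4 + \left(-7 + 25\right) 2\right) = - 171 \left(-4 + 18 \cdot 2\right) = - 171 \left(-4 + 36\right) = \left(-171\right) 32 = -5472$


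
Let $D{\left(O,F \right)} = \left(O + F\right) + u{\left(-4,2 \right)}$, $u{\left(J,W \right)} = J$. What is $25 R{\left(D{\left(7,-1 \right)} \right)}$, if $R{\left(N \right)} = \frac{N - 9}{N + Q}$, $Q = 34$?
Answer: $- \frac{175}{36} \approx -4.8611$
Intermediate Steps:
$D{\left(O,F \right)} = -4 + F + O$ ($D{\left(O,F \right)} = \left(O + F\right) - 4 = \left(F + O\right) - 4 = -4 + F + O$)
$R{\left(N \right)} = \frac{-9 + N}{34 + N}$ ($R{\left(N \right)} = \frac{N - 9}{N + 34} = \frac{-9 + N}{34 + N}$)
$25 R{\left(D{\left(7,-1 \right)} \right)} = 25 \frac{-9 - -2}{34 - -2} = 25 \frac{-9 + 2}{34 + 2} = 25 \cdot \frac{1}{36} \left(-7\right) = 25 \left(- \frac{7}{36}\right) = - \frac{175}{36}$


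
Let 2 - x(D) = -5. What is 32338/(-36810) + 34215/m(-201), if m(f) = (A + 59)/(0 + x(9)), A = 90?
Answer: 4405680344/2742345 ≈ 1606.5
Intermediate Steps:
x(D) = 7 (x(D) = 2 - 1*(-5) = 2 + 5 = 7)
m(f) = 149/7 (m(f) = (90 + 59)/(0 + 7) = 149/7)
32338/(-36810) + 34215/m(-201) = 32338/(-36810) + 34215/(149/7) = 32338*(-1/36810) + 34215*(7/149) = -16169/18405 + 239505/149 = 4405680344/2742345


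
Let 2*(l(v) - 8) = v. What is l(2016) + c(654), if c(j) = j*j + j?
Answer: 429386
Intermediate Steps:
c(j) = j + j² (c(j) = j² + j = j + j²)
l(v) = 8 + v/2
l(2016) + c(654) = (8 + (½)*2016) + 654*(1 + 654) = (8 + 1008) + 654*655 = 1016 + 428370 = 429386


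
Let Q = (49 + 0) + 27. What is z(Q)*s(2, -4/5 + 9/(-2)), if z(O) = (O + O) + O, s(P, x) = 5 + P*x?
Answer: -6384/5 ≈ -1276.8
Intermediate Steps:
Q = 76 (Q = 49 + 27 = 76)
z(O) = 3*O (z(O) = 2*O + O = 3*O)
z(Q)*s(2, -4/5 + 9/(-2)) = (3*76)*(5 + 2*(-4/5 + 9/(-2))) = 228*(5 + 2*(-4*⅕ + 9*(-½))) = 228*(5 + 2*(-⅘ - 9/2)) = 228*(5 + 2*(-53/10)) = 228*(5 - 53/5) = 228*(-28/5) = -6384/5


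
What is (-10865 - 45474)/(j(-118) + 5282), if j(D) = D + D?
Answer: -56339/5046 ≈ -11.165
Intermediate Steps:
j(D) = 2*D
(-10865 - 45474)/(j(-118) + 5282) = (-10865 - 45474)/(2*(-118) + 5282) = -56339/(-236 + 5282) = -56339/5046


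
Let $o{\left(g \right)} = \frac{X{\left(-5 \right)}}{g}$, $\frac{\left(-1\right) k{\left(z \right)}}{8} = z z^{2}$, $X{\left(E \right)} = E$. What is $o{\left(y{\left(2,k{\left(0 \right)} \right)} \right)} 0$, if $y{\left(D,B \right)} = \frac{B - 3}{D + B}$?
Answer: $0$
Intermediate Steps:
$k{\left(z \right)} = - 8 z^{3}$ ($k{\left(z \right)} = - 8 z z^{2} = - 8 z^{3}$)
$y{\left(D,B \right)} = \frac{-3 + B}{B + D}$
$o{\left(g \right)} = - \frac{5}{g}$
$o{\left(y{\left(2,k{\left(0 \right)} \right)} \right)} 0 = - \frac{5}{\frac{1}{- 8 \cdot 0^{3} + 2} \left(-3 - 8 \cdot 0^{3}\right)} 0 = - \frac{5}{\frac{1}{\left(-8\right) 0 + 2} \left(-3 - 0\right)} 0 = - \frac{5}{\frac{1}{0 + 2} \left(-3 + 0\right)} 0 = - \frac{5}{\frac{1}{2} \left(-3\right)} 0 = - \frac{5}{- \frac{3}{2}} \cdot 0 = \left(-5\right) \left(- \frac{2}{3}\right) 0 = \frac{10}{3} \cdot 0 = 0$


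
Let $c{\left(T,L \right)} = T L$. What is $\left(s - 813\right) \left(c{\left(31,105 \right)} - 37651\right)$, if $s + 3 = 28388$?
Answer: $-948366512$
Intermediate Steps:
$s = 28385$ ($s = -3 + 28388 = 28385$)
$c{\left(T,L \right)} = L T$
$\left(s - 813\right) \left(c{\left(31,105 \right)} - 37651\right) = \left(28385 - 813\right) \left(105 \cdot 31 - 37651\right) = 27572 \left(3255 - 37651\right) = 27572 \left(-34396\right) = -948366512$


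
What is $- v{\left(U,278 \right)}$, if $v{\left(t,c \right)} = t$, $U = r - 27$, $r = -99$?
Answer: $126$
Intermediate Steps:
$U = -126$ ($U = -99 - 27 = -126$)
$- v{\left(U,278 \right)} = \left(-1\right) \left(-126\right) = 126$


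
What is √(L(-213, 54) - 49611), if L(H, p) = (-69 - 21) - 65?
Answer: I*√49766 ≈ 223.08*I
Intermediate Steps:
L(H, p) = -155 (L(H, p) = -90 - 65 = -155)
√(L(-213, 54) - 49611) = √(-155 - 49611) = √(-49766) = I*√49766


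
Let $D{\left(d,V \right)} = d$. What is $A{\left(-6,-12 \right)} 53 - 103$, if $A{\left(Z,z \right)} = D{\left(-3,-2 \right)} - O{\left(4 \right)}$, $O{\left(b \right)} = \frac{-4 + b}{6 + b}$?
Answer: $-262$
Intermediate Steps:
$O{\left(b \right)} = \frac{-4 + b}{6 + b}$
$A{\left(Z,z \right)} = -3$ ($A{\left(Z,z \right)} = -3 - \frac{-4 + 4}{6 + 4} = -3 - \frac{1}{10} \cdot 0 = -3 - 0 = -3 + 0 = -3$)
$A{\left(-6,-12 \right)} 53 - 103 = \left(-3\right) 53 - 103 = -159 - 103 = -262$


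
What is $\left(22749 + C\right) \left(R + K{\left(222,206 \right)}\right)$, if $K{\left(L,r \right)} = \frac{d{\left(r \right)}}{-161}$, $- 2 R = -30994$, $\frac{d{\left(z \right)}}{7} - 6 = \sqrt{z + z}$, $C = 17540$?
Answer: $\frac{14360006825}{23} - \frac{80578 \sqrt{103}}{23} \approx 6.2431 \cdot 10^{8}$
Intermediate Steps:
$d{\left(z \right)} = 42 + 7 \sqrt{2} \sqrt{z}$ ($d{\left(z \right)} = 42 + 7 \sqrt{z + z} = 42 + 7 \sqrt{2 z} = 42 + 7 \sqrt{2} \sqrt{z}$)
$R = 15497$ ($R = \left(- \frac{1}{2}\right) \left(-30994\right) = 15497$)
$K{\left(L,r \right)} = - \frac{6}{23} - \frac{\sqrt{2} \sqrt{r}}{23}$ ($K{\left(L,r \right)} = \frac{42 + 7 \sqrt{2} \sqrt{r}}{-161} = \left(42 + 7 \sqrt{2} \sqrt{r}\right) \left(- \frac{1}{161}\right) = - \frac{6}{23} - \frac{\sqrt{2} \sqrt{r}}{23}$)
$\left(22749 + C\right) \left(R + K{\left(222,206 \right)}\right) = \left(22749 + 17540\right) \left(15497 - \left(\frac{6}{23} + \frac{\sqrt{2} \sqrt{206}}{23}\right)\right) = 40289 \left(15497 - \left(\frac{6}{23} + \frac{2 \sqrt{103}}{23}\right)\right) = 40289 \left(\frac{356425}{23} - \frac{2 \sqrt{103}}{23}\right) = \frac{14360006825}{23} - \frac{80578 \sqrt{103}}{23}$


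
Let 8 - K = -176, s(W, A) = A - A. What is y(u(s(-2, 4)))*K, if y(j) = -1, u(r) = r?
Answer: -184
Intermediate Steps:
s(W, A) = 0
K = 184 (K = 8 - 1*(-176) = 8 + 176 = 184)
y(u(s(-2, 4)))*K = -1*184 = -184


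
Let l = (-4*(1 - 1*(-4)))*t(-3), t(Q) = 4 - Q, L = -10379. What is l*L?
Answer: 1453060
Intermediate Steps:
l = -140 (l = (-4*(1 - 1*(-4)))*(4 - 1*(-3)) = (-4*(1 + 4))*(4 + 3) = -4*5*7 = -20*7 = -140)
l*L = -140*(-10379) = 1453060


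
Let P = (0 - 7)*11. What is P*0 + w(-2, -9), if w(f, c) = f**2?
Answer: 4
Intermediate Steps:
P = -77 (P = -7*11 = -77)
P*0 + w(-2, -9) = -77*0 + (-2)**2 = 0 + 4 = 4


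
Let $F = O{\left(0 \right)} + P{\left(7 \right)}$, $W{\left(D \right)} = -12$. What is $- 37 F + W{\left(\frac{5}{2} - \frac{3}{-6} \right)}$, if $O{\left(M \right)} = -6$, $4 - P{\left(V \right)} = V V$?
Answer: $1875$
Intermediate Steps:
$P{\left(V \right)} = 4 - V^{2}$ ($P{\left(V \right)} = 4 - V V = 4 - V^{2}$)
$F = -51$ ($F = -6 + \left(4 - 7^{2}\right) = -6 + \left(4 - 49\right) = -6 - 45 = -51$)
$- 37 F + W{\left(\frac{5}{2} - \frac{3}{-6} \right)} = \left(-37\right) \left(-51\right) - 12 = 1887 - 12 = 1875$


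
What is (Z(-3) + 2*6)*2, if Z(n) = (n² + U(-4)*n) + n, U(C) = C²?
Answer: -60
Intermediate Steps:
Z(n) = n² + 17*n (Z(n) = (n² + (-4)²*n) + n = (n² + 16*n) + n = n² + 17*n)
(Z(-3) + 2*6)*2 = (-3*(17 - 3) + 2*6)*2 = (-3*14 + 12)*2 = (-42 + 12)*2 = -30*2 = -60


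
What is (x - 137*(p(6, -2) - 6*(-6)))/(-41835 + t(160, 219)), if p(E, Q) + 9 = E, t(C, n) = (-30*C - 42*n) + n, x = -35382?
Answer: 13301/18538 ≈ 0.71750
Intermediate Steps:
t(C, n) = -41*n - 30*C (t(C, n) = (-42*n - 30*C) + n = -41*n - 30*C)
p(E, Q) = -9 + E
(x - 137*(p(6, -2) - 6*(-6)))/(-41835 + t(160, 219)) = (-35382 - 137*((-9 + 6) - 6*(-6)))/(-41835 + (-41*219 - 30*160)) = (-35382 - 137*(-3 + 36))/(-41835 + (-8979 - 4800)) = (-35382 - 137*33)/(-41835 - 13779) = (-35382 - 4521)/(-55614) = -39903*(-1/55614) = 13301/18538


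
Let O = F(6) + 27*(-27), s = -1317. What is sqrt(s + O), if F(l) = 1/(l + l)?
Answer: I*sqrt(73653)/6 ≈ 45.232*I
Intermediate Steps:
F(l) = 1/(2*l)
O = -8747/12 (O = (1/2)/6 + 27*(-27) = (1/2)*(1/6) - 729 = 1/12 - 729 = -8747/12 ≈ -728.92)
sqrt(s + O) = sqrt(-1317 - 8747/12) = sqrt(-24551/12) = I*sqrt(73653)/6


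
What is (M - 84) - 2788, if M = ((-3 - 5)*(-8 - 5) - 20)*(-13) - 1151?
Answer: -5115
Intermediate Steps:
M = -2243 (M = (-8*(-13) - 20)*(-13) - 1151 = (104 - 20)*(-13) - 1151 = 84*(-13) - 1151 = -1092 - 1151 = -2243)
(M - 84) - 2788 = (-2243 - 84) - 2788 = -2327 - 2788 = -5115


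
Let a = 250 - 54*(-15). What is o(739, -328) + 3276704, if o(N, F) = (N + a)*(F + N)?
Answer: 4016093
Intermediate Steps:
a = 1060 (a = 250 - 1*(-810) = 250 + 810 = 1060)
o(N, F) = (1060 + N)*(F + N) (o(N, F) = (N + 1060)*(F + N) = (1060 + N)*(F + N))
o(739, -328) + 3276704 = (739**2 + 1060*(-328) + 1060*739 - 328*739) + 3276704 = (546121 - 347680 + 783340 - 242392) + 3276704 = 739389 + 3276704 = 4016093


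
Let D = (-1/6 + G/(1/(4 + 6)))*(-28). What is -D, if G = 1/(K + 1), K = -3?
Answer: -434/3 ≈ -144.67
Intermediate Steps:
G = -1/2 (G = 1/(-3 + 1) = 1/(-2) = -1/2 ≈ -0.50000)
D = 434/3 (D = (-1/6 - 1/(2*(1/(4 + 6))))*(-28) = (-1*1/6 - 1/(2*(1/10)))*(-28) = (-1/6 - 1/(2*1/10))*(-28) = (-1/6 - 1/2*10)*(-28) = (-1/6 - 5)*(-28) = -31/6*(-28) = 434/3 ≈ 144.67)
-D = -1*434/3 = -434/3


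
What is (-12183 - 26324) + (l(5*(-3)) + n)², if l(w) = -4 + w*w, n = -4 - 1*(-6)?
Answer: 11222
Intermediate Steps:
n = 2 (n = -4 + 6 = 2)
l(w) = -4 + w²
(-12183 - 26324) + (l(5*(-3)) + n)² = (-12183 - 26324) + ((-4 + (5*(-3))²) + 2)² = -38507 + ((-4 + (-15)²) + 2)² = -38507 + ((-4 + 225) + 2)² = -38507 + (221 + 2)² = -38507 + 223² = -38507 + 49729 = 11222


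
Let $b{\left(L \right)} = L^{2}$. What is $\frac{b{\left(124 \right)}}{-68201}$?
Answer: $- \frac{15376}{68201} \approx -0.22545$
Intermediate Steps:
$\frac{b{\left(124 \right)}}{-68201} = \frac{124^{2}}{-68201} = 15376 \left(- \frac{1}{68201}\right) = - \frac{15376}{68201}$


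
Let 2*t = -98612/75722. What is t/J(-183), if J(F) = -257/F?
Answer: -4511499/9730277 ≈ -0.46366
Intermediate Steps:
t = -24653/37861 (t = (-98612/75722)/2 = (-98612*1/75722)/2 = (½)*(-49306/37861) = -24653/37861 ≈ -0.65114)
t/J(-183) = -24653/(37861*((-257/(-183)))) = -24653/(37861*((-257*(-1/183)))) = -24653/(37861*257/183) = -24653/37861*183/257 = -4511499/9730277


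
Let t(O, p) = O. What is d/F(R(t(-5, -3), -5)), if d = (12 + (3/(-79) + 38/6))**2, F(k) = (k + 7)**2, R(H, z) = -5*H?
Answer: 73441/224676 ≈ 0.32688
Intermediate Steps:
F(k) = (7 + k)**2
d = 18800896/56169 (d = (12 + (3*(-1/79) + 38*(1/6)))**2 = (12 + (-3/79 + 19/3))**2 = (12 + 1492/237)**2 = (4336/237)**2 = 18800896/56169 ≈ 334.72)
d/F(R(t(-5, -3), -5)) = 18800896/(56169*((7 - 5*(-5))**2)) = 18800896/(56169*((7 + 25)**2)) = 18800896/(56169*(32**2)) = (18800896/56169)/1024 = (18800896/56169)*(1/1024) = 73441/224676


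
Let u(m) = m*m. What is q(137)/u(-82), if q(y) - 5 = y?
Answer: 71/3362 ≈ 0.021118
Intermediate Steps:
q(y) = 5 + y
u(m) = m²
q(137)/u(-82) = (5 + 137)/((-82)²) = 142/6724 = 142*(1/6724) = 71/3362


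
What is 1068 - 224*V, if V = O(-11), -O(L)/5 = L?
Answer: -11252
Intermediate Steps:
O(L) = -5*L
V = 55 (V = -5*(-11) = 55)
1068 - 224*V = 1068 - 224*55 = 1068 - 12320 = -11252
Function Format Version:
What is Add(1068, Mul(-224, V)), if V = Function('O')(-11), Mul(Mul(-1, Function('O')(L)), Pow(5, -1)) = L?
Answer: -11252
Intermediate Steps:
Function('O')(L) = Mul(-5, L)
V = 55 (V = Mul(-5, -11) = 55)
Add(1068, Mul(-224, V)) = Add(1068, Mul(-224, 55)) = Add(1068, -12320) = -11252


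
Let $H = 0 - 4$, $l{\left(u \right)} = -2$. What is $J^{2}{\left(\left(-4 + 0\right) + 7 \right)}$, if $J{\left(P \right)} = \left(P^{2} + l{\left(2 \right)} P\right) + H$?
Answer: $1$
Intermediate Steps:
$H = -4$
$J{\left(P \right)} = -4 + P^{2} - 2 P$ ($J{\left(P \right)} = \left(P^{2} - 2 P\right) - 4 = -4 + P^{2} - 2 P$)
$J^{2}{\left(\left(-4 + 0\right) + 7 \right)} = \left(-4 + \left(\left(-4 + 0\right) + 7\right)^{2} - 2 \left(\left(-4 + 0\right) + 7\right)\right)^{2} = \left(-4 + \left(-4 + 7\right)^{2} - 2 \left(-4 + 7\right)\right)^{2} = \left(-4 + 3^{2} - 6\right)^{2} = \left(-4 + 9 - 6\right)^{2} = \left(-1\right)^{2} = 1$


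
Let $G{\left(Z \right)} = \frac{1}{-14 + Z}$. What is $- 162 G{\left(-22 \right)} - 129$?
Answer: $- \frac{249}{2} \approx -124.5$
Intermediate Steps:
$- 162 G{\left(-22 \right)} - 129 = - \frac{162}{-14 - 22} - 129 = - \frac{162}{-36} - 129 = \left(-162\right) \left(- \frac{1}{36}\right) - 129 = \frac{9}{2} - 129 = - \frac{249}{2}$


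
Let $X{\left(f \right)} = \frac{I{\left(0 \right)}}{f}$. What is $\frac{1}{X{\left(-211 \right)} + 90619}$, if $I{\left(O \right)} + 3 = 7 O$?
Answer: $\frac{211}{19120612} \approx 1.1035 \cdot 10^{-5}$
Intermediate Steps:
$I{\left(O \right)} = -3 + 7 O$
$X{\left(f \right)} = - \frac{3}{f}$ ($X{\left(f \right)} = \frac{-3 + 7 \cdot 0}{f} = \frac{-3 + 0}{f} = - \frac{3}{f}$)
$\frac{1}{X{\left(-211 \right)} + 90619} = \frac{1}{- \frac{3}{-211} + 90619} = \frac{1}{\left(-3\right) \left(- \frac{1}{211}\right) + 90619} = \frac{1}{\frac{3}{211} + 90619} = \frac{1}{\frac{19120612}{211}} = \frac{211}{19120612}$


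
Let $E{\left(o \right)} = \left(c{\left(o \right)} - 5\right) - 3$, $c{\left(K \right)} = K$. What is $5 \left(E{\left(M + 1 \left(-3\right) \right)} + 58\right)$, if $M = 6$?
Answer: $265$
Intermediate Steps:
$E{\left(o \right)} = -8 + o$ ($E{\left(o \right)} = \left(o - 5\right) - 3 = \left(-5 + o\right) - 3 = -8 + o$)
$5 \left(E{\left(M + 1 \left(-3\right) \right)} + 58\right) = 5 \left(\left(-8 + \left(6 + 1 \left(-3\right)\right)\right) + 58\right) = 5 \left(\left(-8 + \left(6 - 3\right)\right) + 58\right) = 5 \left(\left(-8 + 3\right) + 58\right) = 5 \left(-5 + 58\right) = 5 \cdot 53 = 265$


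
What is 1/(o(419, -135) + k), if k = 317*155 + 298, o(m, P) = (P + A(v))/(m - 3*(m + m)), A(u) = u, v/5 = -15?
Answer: 419/20712469 ≈ 2.0229e-5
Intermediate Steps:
v = -75 (v = 5*(-15) = -75)
o(m, P) = -(-75 + P)/(5*m) (o(m, P) = (P - 75)/(m - 3*(m + m)) = (-75 + P)/(m - 6*m) = (-75 + P)/((-5*m)) = (-75 + P)*(-1/(5*m)) = -(-75 + P)/(5*m))
k = 49433 (k = 49135 + 298 = 49433)
1/(o(419, -135) + k) = 1/((1/5)*(75 - 1*(-135))/419 + 49433) = 1/((1/5)*(1/419)*(75 + 135) + 49433) = 1/((1/5)*(1/419)*210 + 49433) = 1/(42/419 + 49433) = 1/(20712469/419) = 419/20712469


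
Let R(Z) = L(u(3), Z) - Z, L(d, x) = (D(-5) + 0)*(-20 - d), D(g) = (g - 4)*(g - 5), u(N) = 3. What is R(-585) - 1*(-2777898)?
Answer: 2776413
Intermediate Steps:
D(g) = (-5 + g)*(-4 + g) (D(g) = (-4 + g)*(-5 + g) = (-5 + g)*(-4 + g))
L(d, x) = -1800 - 90*d (L(d, x) = ((20 + (-5)**2 - 9*(-5)) + 0)*(-20 - d) = ((20 + 25 + 45) + 0)*(-20 - d) = (90 + 0)*(-20 - d) = 90*(-20 - d) = -1800 - 90*d)
R(Z) = -2070 - Z (R(Z) = (-1800 - 90*3) - Z = (-1800 - 270) - Z = -2070 - Z)
R(-585) - 1*(-2777898) = (-2070 - 1*(-585)) - 1*(-2777898) = (-2070 + 585) + 2777898 = -1485 + 2777898 = 2776413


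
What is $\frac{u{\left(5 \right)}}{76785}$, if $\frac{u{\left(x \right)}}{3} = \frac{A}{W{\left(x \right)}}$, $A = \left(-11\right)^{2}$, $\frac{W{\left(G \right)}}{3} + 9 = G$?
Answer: $- \frac{121}{307140} \approx -0.00039396$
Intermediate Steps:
$W{\left(G \right)} = -27 + 3 G$
$A = 121$
$u{\left(x \right)} = \frac{363}{-27 + 3 x}$ ($u{\left(x \right)} = 3 \frac{121}{-27 + 3 x} = \frac{363}{-27 + 3 x}$)
$\frac{u{\left(5 \right)}}{76785} = \frac{121 \frac{1}{-9 + 5}}{76785} = \frac{121}{-4} \cdot \frac{1}{76785} = 121 \left(- \frac{1}{4}\right) \frac{1}{76785} = \left(- \frac{121}{4}\right) \frac{1}{76785} = - \frac{121}{307140}$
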